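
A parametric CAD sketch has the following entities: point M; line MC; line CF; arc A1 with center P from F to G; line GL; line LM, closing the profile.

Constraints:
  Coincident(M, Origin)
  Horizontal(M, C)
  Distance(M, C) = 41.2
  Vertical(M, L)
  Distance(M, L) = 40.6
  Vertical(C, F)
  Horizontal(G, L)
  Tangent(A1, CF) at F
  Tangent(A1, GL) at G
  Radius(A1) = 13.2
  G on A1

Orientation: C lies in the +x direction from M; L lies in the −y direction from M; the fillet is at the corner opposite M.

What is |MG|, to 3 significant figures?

49.3

The virtual corner opposite M is at (41.2, -40.6). Since A1 is tangent to CF there, PF ⟂ CF and tangency of A1 to GL means the radius PG is perpendicular to GL, with radius 13.2, so the center P sits 13.2 in from both sides at P = (28.0, -27.4). That places the tangent points at F = (41.2, -27.4) on CF and G = (28.0, -40.6) on GL. Then |MG| = |G − M| = 49.3.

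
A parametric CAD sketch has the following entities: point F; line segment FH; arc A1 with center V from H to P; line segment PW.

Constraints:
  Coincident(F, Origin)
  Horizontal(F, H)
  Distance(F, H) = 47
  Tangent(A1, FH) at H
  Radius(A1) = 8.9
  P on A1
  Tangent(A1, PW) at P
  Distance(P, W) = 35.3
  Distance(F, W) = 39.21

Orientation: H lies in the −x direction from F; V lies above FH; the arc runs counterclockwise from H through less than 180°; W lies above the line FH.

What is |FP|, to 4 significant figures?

39.75

F is at the origin; FH is horizontal with |FH| = 47.0 and H on the −x side, so H = (-47.00, 0.000). The tangent condition forces VH to be normal to FH, so V = H + (0, 8.9) = (-47.00, 8.900). Since VP ⟂ PW (tangency), |VW| = √(8.9² + 35.3²) = 36.40 regardless of where P sits on A1. So W lies on both circle(F, 39.21) and circle(V, 36.40); the above-FH intersection is W = (-20.24, 33.58). P is the foot of the tangent from W: P = (-39.55, 4.032).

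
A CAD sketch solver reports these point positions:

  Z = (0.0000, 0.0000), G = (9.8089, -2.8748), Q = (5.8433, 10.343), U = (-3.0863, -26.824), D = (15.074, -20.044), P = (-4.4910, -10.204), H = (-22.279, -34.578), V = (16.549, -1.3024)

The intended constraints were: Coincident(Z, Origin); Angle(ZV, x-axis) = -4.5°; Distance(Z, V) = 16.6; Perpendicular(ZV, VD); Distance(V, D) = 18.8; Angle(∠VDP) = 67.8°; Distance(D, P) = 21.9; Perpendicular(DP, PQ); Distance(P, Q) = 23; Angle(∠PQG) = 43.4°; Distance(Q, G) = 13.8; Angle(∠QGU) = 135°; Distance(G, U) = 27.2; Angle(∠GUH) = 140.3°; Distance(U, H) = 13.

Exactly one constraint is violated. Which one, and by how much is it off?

Distance(U, H) = 13 — off by 7.70.

Z = (0.00, 0.00) ✓; ZV at -4.500° ✓; |ZV| = 16.60 ✓; ∠(ZV, VD) = 90.00° ✓; |VD| = 18.80 ✓; ∠VDP = 67.80° ✓; |DP| = 21.90 ✓; ∠(DP, PQ) = 90.00° ✓; |PQ| = 23.00 ✓; ∠PQG = 43.40° ✓; |QG| = 13.80 ✓; ∠QGU = 135.0° ✓; |GU| = 27.20 ✓; ∠GUH = 140.3° ✓; |UH| = 20.70 ✗.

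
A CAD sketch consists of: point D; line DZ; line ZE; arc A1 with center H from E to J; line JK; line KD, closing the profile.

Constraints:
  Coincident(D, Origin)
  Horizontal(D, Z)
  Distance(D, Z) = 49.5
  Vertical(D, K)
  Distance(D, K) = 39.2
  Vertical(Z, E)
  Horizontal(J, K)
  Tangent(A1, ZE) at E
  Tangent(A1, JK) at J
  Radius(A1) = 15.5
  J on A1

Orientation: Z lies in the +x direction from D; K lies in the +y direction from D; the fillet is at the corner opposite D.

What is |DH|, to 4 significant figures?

41.45

DK is vertical with |DK| = 39.2 and K on the +y side, so K = (0.000, 39.20). The virtual corner opposite D is at (49.50, 39.20). Since A1 is tangent to ZE there, HE ⟂ ZE and A1 meets JK tangentially, so HJ is at right angles to JK, with radius 15.5, so the center H sits 15.5 in from both sides at H = (34.00, 23.70). Then |DH| = |H − D| = 41.45.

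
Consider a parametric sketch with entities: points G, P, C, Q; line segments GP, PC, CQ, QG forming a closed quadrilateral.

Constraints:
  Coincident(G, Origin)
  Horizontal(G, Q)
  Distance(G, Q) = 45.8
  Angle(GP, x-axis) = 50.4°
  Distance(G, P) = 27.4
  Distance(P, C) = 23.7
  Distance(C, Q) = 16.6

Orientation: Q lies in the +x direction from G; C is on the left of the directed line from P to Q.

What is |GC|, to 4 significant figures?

43.50

Checks: G = (0.00, 0.00) ✓; |PC| = 23.70 ✓; |CQ| = 16.60 ✓.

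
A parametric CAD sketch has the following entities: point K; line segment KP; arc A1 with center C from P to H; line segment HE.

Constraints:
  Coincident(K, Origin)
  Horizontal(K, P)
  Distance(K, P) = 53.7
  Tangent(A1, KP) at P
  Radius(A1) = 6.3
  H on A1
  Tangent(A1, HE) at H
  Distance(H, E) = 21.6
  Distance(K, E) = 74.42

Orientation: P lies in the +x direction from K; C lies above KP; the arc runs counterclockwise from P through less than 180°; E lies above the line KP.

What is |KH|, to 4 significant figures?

58.78

Checks: K.y = 0.00, P.y = 0.00 ✓; |CH| = 6.300 ✓; ∠(CH, HE) = 90.00° ✓; |HE| = 21.60 ✓; |KE| = 74.42 ✓.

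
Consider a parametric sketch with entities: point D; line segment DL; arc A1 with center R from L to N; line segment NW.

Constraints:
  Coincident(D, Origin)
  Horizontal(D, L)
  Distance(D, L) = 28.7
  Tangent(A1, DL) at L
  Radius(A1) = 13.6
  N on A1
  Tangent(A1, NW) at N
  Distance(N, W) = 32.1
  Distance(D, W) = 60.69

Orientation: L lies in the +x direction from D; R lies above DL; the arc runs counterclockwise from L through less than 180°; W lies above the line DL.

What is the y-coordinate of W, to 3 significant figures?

47.1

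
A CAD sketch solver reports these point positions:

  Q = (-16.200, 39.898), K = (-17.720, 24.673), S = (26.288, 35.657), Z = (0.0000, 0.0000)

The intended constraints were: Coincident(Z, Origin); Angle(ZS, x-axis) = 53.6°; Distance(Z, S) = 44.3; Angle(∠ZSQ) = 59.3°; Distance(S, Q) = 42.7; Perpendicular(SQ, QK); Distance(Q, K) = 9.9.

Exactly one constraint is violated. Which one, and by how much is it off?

Distance(Q, K) = 9.9 — off by 5.40.

Z = (0.00, 0.00) ✓; ZS at 53.60° ✓; |ZS| = 44.30 ✓; ∠ZSQ = 59.30° ✓; |SQ| = 42.70 ✓; ∠(SQ, QK) = 90.00° ✓; |QK| = 15.30 ✗.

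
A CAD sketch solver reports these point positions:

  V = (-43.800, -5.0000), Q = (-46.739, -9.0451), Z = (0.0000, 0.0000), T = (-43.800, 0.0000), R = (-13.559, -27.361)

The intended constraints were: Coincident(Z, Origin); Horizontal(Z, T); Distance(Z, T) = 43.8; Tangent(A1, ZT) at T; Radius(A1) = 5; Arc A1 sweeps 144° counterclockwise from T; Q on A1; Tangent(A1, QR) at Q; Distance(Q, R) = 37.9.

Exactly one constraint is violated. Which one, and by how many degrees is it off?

Tangent(A1, QR) at Q — off by 7.10°.

Z = (0.00, 0.00) ✓; Z.y = 0.00, T.y = 0.00 ✓; |ZT| = 43.80 ✓; ∠(VT, TZ) = 90.00° ✓; |VT| = 5.000 ✓; bearing(V→Q) − bearing(V→T) = 144.0° ✓; |VQ| = 5.000 ✓; ∠(VQ, QR) = 82.90° ✗; |QR| = 37.90 ✓.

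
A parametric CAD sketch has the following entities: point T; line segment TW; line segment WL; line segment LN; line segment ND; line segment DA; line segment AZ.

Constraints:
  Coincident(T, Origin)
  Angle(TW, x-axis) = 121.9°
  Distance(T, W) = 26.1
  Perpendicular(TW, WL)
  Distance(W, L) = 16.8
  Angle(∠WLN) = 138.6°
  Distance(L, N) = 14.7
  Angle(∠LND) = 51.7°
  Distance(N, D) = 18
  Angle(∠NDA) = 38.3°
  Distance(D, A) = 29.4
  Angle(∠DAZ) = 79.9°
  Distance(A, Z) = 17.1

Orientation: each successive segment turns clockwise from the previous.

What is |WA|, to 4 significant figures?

30.93

∠LND = 51.7° gives ND at -137.8° from the x-axis; with |ND| = 18.0, D = (1.634, 16.52). ∠NDA = 38.3° gives DA at 80.50° from the x-axis; with |DA| = 29.4, A = (6.487, 45.52). Then |WA| = |A − W| = 30.93.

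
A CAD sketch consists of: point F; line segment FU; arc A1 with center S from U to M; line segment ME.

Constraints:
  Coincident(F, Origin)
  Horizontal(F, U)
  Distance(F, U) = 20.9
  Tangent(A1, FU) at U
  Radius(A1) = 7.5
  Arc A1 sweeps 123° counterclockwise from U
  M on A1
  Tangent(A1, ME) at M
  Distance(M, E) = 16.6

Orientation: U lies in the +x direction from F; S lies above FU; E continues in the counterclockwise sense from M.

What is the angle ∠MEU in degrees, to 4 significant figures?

26.84°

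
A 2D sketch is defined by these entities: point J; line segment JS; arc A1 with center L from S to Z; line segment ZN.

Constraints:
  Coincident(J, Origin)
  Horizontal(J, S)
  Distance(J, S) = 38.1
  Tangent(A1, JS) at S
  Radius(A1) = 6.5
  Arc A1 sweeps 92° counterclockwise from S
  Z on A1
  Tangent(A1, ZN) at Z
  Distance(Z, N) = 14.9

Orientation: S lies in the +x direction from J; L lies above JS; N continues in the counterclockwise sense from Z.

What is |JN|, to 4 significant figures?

49.09

On A1, S sits at bearing -90° from L; a 92° counterclockwise sweep puts Z at bearing 2°, so Z = L + 6.5·(cos 2°, sin 2°) = (44.60, 6.727). Tangency of A1 to ZN means the radius LZ is perpendicular to ZN, so ZN runs along (−sin 2°, cos 2°); with |ZN| = 14.9, N = (44.08, 21.62). Then |JN| = |N − J| = 49.09.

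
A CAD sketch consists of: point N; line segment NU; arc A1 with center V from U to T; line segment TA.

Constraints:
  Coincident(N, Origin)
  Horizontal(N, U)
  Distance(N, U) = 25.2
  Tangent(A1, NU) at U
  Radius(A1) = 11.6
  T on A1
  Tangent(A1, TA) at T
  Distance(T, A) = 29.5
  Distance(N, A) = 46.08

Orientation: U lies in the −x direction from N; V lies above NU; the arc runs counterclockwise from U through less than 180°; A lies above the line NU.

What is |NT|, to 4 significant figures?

19.07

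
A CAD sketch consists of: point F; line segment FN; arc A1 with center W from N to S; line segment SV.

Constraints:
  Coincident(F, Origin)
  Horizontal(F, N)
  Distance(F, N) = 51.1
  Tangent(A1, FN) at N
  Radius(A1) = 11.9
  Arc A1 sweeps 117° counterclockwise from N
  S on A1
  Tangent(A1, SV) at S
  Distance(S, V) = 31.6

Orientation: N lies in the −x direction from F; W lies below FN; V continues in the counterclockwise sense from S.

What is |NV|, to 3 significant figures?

45.6

On A1, N sits at bearing 90° from W; a 117° counterclockwise sweep puts S at bearing 207°, so S = W + 11.9·(cos 207°, sin 207°) = (-61.7, -17.3). A1 meets SV tangentially, so WS is at right angles to SV, so SV runs along (−sin 207°, cos 207°); with |SV| = 31.6, V = (-47.4, -45.5). Then |NV| = |V − N| = 45.6.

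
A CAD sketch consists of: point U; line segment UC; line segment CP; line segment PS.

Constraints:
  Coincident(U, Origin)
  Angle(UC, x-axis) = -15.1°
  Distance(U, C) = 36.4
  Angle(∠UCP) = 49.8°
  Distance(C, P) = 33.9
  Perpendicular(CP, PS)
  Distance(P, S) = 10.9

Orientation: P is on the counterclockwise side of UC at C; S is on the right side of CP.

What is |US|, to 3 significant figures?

40.1

U is at the origin; UC runs at -15.1° with length 36.4, so C = 36.4·(cos -15.1°, sin -15.1°) = (35.1, -9.48). ∠UCP = 49.8°, so CP runs at -15.1° + (180° − 49.8°) = 115° from the x-axis; with |CP| = 33.9, P = C + 33.9·(cos 115°, sin 115°) = (20.8, 21.2). The perpendicularity gives PS at right angles to CP; with |PS| = 10.9 on the right of CP, S = P + 10.9·(0.906, 0.424) = (30.6, 25.8). Then |US| = |S − U| = 40.1.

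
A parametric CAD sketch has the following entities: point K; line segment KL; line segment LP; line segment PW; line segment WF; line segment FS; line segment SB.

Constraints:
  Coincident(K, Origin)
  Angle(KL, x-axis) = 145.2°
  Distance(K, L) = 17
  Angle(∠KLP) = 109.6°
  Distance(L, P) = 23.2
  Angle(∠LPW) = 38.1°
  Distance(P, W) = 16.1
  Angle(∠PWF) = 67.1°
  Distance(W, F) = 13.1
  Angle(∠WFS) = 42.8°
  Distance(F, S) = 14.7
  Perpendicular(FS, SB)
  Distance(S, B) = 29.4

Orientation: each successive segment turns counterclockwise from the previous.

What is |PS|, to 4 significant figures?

6.250

∠PWF = 67.1° gives WF at 110.4° from the x-axis; with |WF| = 13.1, F = (-21.31, 7.773). ∠WFS = 42.8° gives FS at -112.4° from the x-axis; with |FS| = 14.7, S = (-26.91, -5.818). Then |PS| = |S − P| = 6.250.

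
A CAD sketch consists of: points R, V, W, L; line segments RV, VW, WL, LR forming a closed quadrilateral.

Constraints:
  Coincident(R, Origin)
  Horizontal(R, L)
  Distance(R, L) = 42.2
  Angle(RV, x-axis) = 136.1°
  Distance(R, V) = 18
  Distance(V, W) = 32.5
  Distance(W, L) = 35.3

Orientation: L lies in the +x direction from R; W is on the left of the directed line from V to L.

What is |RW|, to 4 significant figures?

30.14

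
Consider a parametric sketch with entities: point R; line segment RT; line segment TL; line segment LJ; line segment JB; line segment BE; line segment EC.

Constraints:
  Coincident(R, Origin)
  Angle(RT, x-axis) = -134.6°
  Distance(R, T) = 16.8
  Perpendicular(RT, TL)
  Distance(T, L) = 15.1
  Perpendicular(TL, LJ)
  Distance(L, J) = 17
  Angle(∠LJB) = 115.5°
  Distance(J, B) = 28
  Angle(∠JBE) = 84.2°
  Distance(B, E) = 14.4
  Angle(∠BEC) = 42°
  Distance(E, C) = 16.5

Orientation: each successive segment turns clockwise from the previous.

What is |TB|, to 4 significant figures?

30.78

R is at the origin; RT runs at -134.6° with length 16.8, so T = (-11.80, -11.96). RT is perpendicular to TL, so TL runs at 135.4°; with |TL| = 15.1, L = (-22.55, -1.360). The perpendicularity gives LJ at right angles to TL, so LJ runs at 45.40°; with |LJ| = 17.0, J = (-10.61, 10.74). ∠LJB = 115.5° gives JB at -19.10° from the x-axis; with |JB| = 28.0, B = (15.85, 1.583). Then |TB| = |B − T| = 30.78.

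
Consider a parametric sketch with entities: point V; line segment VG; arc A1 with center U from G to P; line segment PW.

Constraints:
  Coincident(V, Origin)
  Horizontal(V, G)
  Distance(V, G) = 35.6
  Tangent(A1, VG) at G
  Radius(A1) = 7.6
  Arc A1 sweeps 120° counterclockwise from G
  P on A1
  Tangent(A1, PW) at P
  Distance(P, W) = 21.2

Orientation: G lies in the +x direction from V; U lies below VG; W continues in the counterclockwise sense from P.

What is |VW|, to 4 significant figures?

49.55

V is at the origin; V and G share the same y with |VG| = 35.6 and G on the +x side, so G = (35.60, 0.000). A1 meets VG tangentially, so UG is at right angles to VG, so U = G + (0, -7.6) = (35.60, -7.600). On A1, G sits at bearing 90° from U; a 120° counterclockwise sweep puts P at bearing 210°, so P = U + 7.6·(cos 210°, sin 210°) = (29.02, -11.40). The tangent condition forces UP to be normal to PW, so PW runs along (−sin 210°, cos 210°); with |PW| = 21.2, W = (39.62, -29.76). Then |VW| = |W − V| = 49.55.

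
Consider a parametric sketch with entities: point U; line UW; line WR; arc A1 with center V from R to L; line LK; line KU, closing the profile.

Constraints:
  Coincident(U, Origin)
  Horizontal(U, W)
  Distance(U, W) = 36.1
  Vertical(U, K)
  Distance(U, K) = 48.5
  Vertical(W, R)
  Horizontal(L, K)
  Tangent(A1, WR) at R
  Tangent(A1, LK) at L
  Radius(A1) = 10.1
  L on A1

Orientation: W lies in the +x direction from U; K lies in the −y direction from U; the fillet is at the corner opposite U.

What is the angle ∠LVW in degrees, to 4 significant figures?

165.3°

The virtual corner opposite U is at (36.10, -48.50). A1 meets WR tangentially, so VR is at right angles to WR and the tangent condition forces VL to be normal to LK, with radius 10.1, so the center V sits 10.1 in from both sides at V = (26.00, -38.40). That places the tangent points at R = (36.10, -38.40) on WR and L = (26.00, -48.50) on LK. Then cos ∠LVW = VL·VW / (|VL||VW|), giving 165.3°.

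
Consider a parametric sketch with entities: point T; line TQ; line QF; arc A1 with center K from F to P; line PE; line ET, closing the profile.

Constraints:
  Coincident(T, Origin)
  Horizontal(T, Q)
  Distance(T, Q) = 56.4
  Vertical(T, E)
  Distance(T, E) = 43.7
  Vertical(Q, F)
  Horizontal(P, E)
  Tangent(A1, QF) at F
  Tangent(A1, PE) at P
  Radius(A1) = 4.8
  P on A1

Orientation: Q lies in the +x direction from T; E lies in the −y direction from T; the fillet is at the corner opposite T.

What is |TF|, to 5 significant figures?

68.514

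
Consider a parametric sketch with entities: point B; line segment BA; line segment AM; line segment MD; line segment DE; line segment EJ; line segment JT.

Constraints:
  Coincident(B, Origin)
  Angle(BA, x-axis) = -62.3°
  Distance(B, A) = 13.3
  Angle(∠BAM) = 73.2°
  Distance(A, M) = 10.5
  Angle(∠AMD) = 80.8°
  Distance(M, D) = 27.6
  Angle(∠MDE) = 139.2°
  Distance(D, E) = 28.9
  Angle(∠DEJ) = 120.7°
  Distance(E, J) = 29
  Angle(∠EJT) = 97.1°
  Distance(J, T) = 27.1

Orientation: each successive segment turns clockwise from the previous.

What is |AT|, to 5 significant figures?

38.935

B is at the origin; BA runs at -62.3° with length 13.3, so A = (6.1824, -11.776). ∠BAM = 73.2° gives AM at -169.10° from the x-axis; with |AM| = 10.5, M = (-4.1282, -13.761). ∠AMD = 80.8° gives MD at 91.700° from the x-axis; with |MD| = 27.6, D = (-4.9470, 13.827). ∠MDE = 139.2° gives DE at 50.900° from the x-axis; with |DE| = 28.9, E = (13.280, 36.254). ∠DEJ = 120.7° gives EJ at -8.4000° from the x-axis; with |EJ| = 29.0, J = (41.968, 32.018). ∠EJT = 97.1° gives JT at -91.300° from the x-axis; with |JT| = 27.1, T = (41.354, 4.9249). Then |AT| = |T − A| = 38.935.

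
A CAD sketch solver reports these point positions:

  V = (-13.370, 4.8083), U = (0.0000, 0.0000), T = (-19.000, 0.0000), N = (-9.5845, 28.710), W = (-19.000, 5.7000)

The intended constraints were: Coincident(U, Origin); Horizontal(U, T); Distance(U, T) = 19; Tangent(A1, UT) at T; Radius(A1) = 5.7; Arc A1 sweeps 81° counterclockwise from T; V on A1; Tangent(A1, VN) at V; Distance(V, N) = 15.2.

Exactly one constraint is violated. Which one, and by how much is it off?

Distance(V, N) = 15.2 — off by 9.00.

U = (0.00, 0.00) ✓; U.y = 0.00, T.y = 0.00 ✓; |UT| = 19.00 ✓; ∠(WT, TU) = 90.00° ✓; |WT| = 5.700 ✓; bearing(W→V) − bearing(W→T) = 81.00° ✓; |WV| = 5.700 ✓; ∠(WV, VN) = 90.00° ✓; |VN| = 24.20 ✗.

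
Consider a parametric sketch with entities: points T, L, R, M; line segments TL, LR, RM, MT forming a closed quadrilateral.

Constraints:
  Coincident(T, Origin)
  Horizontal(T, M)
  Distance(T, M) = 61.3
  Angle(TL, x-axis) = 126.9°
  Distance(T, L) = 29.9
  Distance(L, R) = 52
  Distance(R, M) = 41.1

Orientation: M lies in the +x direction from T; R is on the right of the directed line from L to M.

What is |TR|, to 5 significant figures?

23.673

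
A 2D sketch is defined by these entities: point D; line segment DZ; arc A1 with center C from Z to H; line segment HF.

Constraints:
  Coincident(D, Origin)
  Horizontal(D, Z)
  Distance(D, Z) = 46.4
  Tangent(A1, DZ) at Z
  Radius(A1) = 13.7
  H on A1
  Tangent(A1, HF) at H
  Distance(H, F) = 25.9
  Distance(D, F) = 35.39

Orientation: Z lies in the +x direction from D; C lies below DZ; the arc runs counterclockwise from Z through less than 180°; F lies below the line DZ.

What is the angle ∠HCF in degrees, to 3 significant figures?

62.1°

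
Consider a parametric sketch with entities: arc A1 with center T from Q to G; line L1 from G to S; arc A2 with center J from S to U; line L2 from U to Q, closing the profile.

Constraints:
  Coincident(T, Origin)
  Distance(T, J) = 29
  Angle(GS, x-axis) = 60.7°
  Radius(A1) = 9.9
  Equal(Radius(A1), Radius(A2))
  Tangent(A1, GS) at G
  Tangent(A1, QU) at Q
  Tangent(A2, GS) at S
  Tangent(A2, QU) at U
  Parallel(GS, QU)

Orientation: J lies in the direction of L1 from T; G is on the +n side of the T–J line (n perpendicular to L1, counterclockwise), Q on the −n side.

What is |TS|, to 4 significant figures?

30.64

Tangency of A1 to both parallel lines with radius 9.9 puts G and Q at T ± 9.9·n: G = (-8.633, 4.845), Q = (8.633, -4.845). Equal radii place S and U the same way about J: S = J + 9.9·n = (5.559, 30.13), U = J − 9.9·n = (22.83, 20.45). Then |TS| = |S − T| = 30.64.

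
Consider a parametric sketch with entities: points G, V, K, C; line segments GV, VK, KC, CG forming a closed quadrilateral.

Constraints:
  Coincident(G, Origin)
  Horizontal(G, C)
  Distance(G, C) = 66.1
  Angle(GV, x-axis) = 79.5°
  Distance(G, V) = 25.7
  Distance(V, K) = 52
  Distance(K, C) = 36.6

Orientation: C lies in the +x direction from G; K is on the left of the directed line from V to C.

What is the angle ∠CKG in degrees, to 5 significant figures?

74.235°

G is at the origin; G and C share the same y with |GC| = 66.1 and C in +x, so C = (66.1, 0). GV runs at 79.5° with |GV| = 25.7, so V = (4.6835, 25.270). K is determined by |VK| = 52.0 and |KC| = 36.6 together: it lies at the intersection of circle(V, 52.0) and circle(C, 36.6). With |VC| = 66.412, the foot of the radical line on VC is 43.479 from V and the perpendicular offset is √(52.0² − 43.479²) = 28.524. Taking the left-of-VC solution: K = (55.745, 35.105).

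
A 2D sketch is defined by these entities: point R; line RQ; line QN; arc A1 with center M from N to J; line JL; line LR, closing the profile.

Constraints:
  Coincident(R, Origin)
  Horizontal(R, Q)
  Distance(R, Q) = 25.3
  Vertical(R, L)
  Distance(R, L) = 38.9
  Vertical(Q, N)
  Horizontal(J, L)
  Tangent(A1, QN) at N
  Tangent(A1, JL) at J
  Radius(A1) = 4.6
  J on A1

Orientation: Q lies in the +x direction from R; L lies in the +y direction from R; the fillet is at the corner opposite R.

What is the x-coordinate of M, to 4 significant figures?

20.70

R is at the origin; RQ is horizontal with |RQ| = 25.3 and Q on the +x side, so Q = (25.30, 0.000). RL is vertical with |RL| = 38.9 and L on the +y side, so L = (0.000, 38.90). The virtual corner opposite R is at (25.30, 38.90). A1 meets QN tangentially, so MN is at right angles to QN and tangency of A1 to JL means the radius MJ is perpendicular to JL, with radius 4.6, so the center M sits 4.6 in from both sides at M = (20.70, 34.30). So M.x = 20.70.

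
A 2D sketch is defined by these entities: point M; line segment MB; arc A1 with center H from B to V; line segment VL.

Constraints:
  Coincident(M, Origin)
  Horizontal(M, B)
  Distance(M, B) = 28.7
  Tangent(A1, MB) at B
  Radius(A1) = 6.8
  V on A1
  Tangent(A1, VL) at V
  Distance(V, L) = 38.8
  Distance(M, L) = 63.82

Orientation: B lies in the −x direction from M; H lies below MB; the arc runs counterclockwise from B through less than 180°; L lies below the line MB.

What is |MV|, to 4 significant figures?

35.26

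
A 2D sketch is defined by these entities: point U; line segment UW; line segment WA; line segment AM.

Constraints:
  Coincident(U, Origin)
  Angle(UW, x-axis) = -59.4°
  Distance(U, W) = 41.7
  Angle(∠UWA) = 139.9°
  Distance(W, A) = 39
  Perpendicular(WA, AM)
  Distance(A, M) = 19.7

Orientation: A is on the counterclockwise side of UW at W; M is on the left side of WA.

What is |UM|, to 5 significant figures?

71.258

U is at the origin; UW runs at -59.4° with length 41.7, so W = 41.7·(cos -59.4°, sin -59.4°) = (21.227, -35.893). ∠UWA = 139.9°, so WA runs at -59.4° + (180° − 139.9°) = -19.300° from the x-axis; with |WA| = 39.0, A = W + 39.0·(cos -19.300°, sin -19.300°) = (58.035, -48.783). The perpendicularity gives AM at right angles to WA; with |AM| = 19.7 on the left of WA, M = A + 19.7·(0.33051, 0.94380) = (64.546, -30.190). Then |UM| = |M − U| = 71.258.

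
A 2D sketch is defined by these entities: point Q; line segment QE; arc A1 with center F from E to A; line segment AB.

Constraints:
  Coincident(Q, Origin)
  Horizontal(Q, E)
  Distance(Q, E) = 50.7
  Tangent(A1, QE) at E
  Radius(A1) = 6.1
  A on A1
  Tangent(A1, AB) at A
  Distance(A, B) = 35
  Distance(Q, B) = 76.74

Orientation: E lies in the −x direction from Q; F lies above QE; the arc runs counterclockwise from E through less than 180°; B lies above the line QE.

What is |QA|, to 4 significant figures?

46.85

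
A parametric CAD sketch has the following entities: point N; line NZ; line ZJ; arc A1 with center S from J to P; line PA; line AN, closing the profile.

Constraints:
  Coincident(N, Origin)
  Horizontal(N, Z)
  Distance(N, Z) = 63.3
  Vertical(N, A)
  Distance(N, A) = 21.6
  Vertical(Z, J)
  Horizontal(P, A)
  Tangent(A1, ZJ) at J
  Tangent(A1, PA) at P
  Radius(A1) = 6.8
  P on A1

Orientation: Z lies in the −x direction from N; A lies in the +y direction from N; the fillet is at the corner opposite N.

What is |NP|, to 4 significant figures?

60.49

N is at the origin; NZ is horizontal with |NZ| = 63.3 and Z on the −x side, so Z = (-63.30, 0.000). NA is vertical with |NA| = 21.6 and A on the +y side, so A = (0.000, 21.60). The virtual corner opposite N is at (-63.30, 21.60). A1 meets ZJ tangentially, so SJ is at right angles to ZJ and the tangent condition forces SP to be normal to PA, with radius 6.8, so the center S sits 6.8 in from both sides at S = (-56.50, 14.80). That places the tangent points at J = (-63.30, 14.80) on ZJ and P = (-56.50, 21.60) on PA. Then |NP| = |P − N| = 60.49.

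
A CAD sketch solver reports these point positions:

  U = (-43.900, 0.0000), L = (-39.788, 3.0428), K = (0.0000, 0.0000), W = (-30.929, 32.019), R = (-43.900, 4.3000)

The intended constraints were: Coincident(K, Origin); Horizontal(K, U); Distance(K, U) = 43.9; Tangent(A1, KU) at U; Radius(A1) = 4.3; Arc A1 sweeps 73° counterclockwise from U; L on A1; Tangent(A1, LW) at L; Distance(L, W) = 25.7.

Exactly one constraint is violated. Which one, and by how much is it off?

Distance(L, W) = 25.7 — off by 4.60.

K = (0.00, 0.00) ✓; K.y = 0.00, U.y = 0.00 ✓; |KU| = 43.90 ✓; ∠(RU, UK) = 90.00° ✓; |RU| = 4.300 ✓; bearing(R→L) − bearing(R→U) = 73.00° ✓; |RL| = 4.300 ✓; ∠(RL, LW) = 90.00° ✓; |LW| = 30.30 ✗.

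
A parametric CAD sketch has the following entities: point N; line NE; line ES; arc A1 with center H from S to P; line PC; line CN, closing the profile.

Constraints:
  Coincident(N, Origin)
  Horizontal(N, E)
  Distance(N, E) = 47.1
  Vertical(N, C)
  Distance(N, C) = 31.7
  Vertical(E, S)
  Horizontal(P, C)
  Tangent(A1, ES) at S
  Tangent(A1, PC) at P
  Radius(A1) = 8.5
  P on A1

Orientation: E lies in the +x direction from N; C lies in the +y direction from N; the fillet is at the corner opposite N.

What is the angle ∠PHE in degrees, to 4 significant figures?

159.9°

N is at the origin; N and E share the same y with |NE| = 47.1 and E on the +x side, so E = (47.10, 0.000). NC is vertical with |NC| = 31.7 and C on the +y side, so C = (0.000, 31.70). The virtual corner opposite N is at (47.10, 31.70). Tangency of A1 to ES means the radius HS is perpendicular to ES and since A1 is tangent to PC there, HP ⟂ PC, with radius 8.5, so the center H sits 8.5 in from both sides at H = (38.60, 23.20). That places the tangent points at S = (47.10, 23.20) on ES and P = (38.60, 31.70) on PC. Then cos ∠PHE = HP·HE / (|HP||HE|), giving 159.9°.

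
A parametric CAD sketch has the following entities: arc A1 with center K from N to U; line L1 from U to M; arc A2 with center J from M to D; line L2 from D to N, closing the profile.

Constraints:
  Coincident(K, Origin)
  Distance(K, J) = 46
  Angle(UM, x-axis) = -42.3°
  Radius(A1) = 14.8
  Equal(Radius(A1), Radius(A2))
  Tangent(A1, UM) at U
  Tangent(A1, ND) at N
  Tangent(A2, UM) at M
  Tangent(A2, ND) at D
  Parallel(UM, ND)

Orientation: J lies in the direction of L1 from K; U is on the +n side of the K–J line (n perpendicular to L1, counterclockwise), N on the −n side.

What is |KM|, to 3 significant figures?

48.3

Tangency of A1 to both parallel lines with radius 14.8 puts U and N at K ± 14.8·n: U = (9.96, 10.9), N = (-9.96, -10.9). Equal radii place M and D the same way about J: M = J + 14.8·n = (44.0, -20.0), D = J − 14.8·n = (24.1, -41.9). Then |KM| = |M − K| = 48.3.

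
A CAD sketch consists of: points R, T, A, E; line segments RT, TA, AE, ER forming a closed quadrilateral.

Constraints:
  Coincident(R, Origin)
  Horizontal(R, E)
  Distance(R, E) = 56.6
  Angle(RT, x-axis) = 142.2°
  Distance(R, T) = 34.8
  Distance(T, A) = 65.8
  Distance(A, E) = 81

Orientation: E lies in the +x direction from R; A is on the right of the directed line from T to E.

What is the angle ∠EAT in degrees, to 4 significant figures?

71.61°

R is at the origin; R and E share the same y with |RE| = 56.6 and E in +x, so E = (56.6, 0). RT runs at 142.2° with |RT| = 34.8, so T = (-27.50, 21.33). A is determined by |TA| = 65.8 and |AE| = 81.0 together: it lies at the intersection of circle(T, 65.8) and circle(E, 81.0). With |TE| = 86.76, the foot of the radical line on TE is 30.52 from T and the perpendicular offset is √(65.8² − 30.52²) = 58.29. Taking the right-of-TE solution: A = (-12.24, -42.68).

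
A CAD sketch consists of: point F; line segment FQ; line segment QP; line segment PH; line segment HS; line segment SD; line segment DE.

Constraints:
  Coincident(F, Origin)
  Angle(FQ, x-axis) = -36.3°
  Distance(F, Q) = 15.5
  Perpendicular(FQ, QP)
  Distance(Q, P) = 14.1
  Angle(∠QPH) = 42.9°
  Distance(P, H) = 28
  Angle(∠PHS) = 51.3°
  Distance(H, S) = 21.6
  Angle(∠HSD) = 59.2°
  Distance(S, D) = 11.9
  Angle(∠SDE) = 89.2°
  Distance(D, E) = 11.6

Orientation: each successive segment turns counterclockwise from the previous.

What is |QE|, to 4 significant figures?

13.42

∠HSD = 59.2° gives SD at 80.30° from the x-axis; with |SD| = 11.9, D = (11.77, -5.357). ∠SDE = 89.2° gives DE at 171.1° from the x-axis; with |DE| = 11.6, E = (0.3047, -3.563). Then |QE| = |E − Q| = 13.42.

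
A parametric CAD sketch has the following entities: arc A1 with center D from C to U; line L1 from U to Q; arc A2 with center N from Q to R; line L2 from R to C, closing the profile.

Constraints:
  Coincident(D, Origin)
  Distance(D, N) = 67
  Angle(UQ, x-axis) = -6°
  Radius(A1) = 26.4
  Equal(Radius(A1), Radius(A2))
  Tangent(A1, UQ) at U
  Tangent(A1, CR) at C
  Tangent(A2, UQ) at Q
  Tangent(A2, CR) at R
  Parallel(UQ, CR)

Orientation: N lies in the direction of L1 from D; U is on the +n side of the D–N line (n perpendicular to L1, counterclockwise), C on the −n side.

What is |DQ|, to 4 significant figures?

72.01

Tangency of A1 to both parallel lines with radius 26.4 puts U and C at D ± 26.4·n: U = (2.760, 26.26), C = (-2.760, -26.26). Equal radii place Q and R the same way about N: Q = N + 26.4·n = (69.39, 19.25), R = N − 26.4·n = (63.87, -33.26). Then |DQ| = |Q − D| = 72.01.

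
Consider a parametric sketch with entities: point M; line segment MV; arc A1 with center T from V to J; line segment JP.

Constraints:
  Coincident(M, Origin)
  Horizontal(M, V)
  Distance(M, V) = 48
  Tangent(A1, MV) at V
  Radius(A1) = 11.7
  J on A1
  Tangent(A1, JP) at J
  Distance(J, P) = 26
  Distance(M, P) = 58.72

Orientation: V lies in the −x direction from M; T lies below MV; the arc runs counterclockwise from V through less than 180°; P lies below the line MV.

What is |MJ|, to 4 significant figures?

60.52

Checks: |TJ| = 11.70 ✓; ∠(TJ, JP) = 90.00° ✓; |JP| = 26.00 ✓; |MP| = 58.72 ✓.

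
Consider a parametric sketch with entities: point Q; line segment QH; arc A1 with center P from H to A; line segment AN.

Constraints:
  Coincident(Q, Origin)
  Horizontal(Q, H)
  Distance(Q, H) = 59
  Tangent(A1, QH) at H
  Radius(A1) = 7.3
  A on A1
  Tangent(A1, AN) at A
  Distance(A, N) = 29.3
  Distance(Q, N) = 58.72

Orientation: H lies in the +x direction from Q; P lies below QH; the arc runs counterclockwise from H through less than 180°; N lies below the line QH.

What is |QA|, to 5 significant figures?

52.156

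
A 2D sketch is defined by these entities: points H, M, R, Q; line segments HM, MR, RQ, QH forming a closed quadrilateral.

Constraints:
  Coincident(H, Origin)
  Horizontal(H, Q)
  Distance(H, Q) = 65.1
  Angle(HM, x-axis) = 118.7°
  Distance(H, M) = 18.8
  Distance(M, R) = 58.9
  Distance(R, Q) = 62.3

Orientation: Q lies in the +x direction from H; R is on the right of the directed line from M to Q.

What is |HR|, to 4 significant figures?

40.18

H is at the origin; HQ is horizontal with |HQ| = 65.1 and Q in +x, so Q = (65.1, 0). HM runs at 118.7° with |HM| = 18.8, so M = (-9.028, 16.49). R is determined by |MR| = 58.9 and |RQ| = 62.3 together: it lies at the intersection of circle(M, 58.9) and circle(Q, 62.3). With |MQ| = 75.94, the foot of the radical line on MQ is 35.26 from M and the perpendicular offset is √(58.9² − 35.26²) = 47.18. Taking the right-of-MQ solution: R = (15.14, -37.22).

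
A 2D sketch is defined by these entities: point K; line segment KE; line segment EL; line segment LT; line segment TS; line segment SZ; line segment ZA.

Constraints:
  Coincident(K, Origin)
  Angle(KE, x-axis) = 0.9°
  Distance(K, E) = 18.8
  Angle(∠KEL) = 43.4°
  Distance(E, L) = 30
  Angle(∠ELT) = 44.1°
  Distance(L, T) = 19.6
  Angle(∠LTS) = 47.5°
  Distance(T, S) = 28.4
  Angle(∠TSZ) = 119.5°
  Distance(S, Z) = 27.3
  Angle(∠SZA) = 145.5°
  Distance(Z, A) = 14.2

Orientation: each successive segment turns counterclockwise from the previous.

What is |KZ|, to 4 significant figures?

48.60

K is at the origin; KE runs at 0.9° with length 18.8, so E = (18.80, 0.2953). ∠KEL = 43.4° gives EL at 137.5° from the x-axis; with |EL| = 30.0, L = (-3.321, 20.56). ∠ELT = 44.1° gives LT at -86.60° from the x-axis; with |LT| = 19.6, T = (-2.158, 0.9975). ∠LTS = 47.5° gives TS at 45.90° from the x-axis; with |TS| = 28.4, S = (17.61, 21.39). ∠TSZ = 119.5° gives SZ at 106.4° from the x-axis; with |SZ| = 27.3, Z = (9.898, 47.58). Then |KZ| = |Z − K| = 48.60.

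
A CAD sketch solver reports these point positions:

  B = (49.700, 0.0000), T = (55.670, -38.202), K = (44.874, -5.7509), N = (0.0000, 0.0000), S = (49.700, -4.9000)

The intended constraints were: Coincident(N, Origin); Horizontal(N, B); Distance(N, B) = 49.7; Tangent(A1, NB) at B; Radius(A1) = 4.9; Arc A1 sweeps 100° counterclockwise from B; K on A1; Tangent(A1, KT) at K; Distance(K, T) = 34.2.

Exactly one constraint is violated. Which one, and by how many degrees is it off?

Tangent(A1, KT) at K — off by 8.40°.

N = (0.00, 0.00) ✓; N.y = 0.00, B.y = 0.00 ✓; |NB| = 49.70 ✓; ∠(SB, BN) = 90.00° ✓; |SB| = 4.900 ✓; bearing(S→K) − bearing(S→B) = 100.0° ✓; |SK| = 4.900 ✓; ∠(SK, KT) = 81.60° ✗; |KT| = 34.20 ✓.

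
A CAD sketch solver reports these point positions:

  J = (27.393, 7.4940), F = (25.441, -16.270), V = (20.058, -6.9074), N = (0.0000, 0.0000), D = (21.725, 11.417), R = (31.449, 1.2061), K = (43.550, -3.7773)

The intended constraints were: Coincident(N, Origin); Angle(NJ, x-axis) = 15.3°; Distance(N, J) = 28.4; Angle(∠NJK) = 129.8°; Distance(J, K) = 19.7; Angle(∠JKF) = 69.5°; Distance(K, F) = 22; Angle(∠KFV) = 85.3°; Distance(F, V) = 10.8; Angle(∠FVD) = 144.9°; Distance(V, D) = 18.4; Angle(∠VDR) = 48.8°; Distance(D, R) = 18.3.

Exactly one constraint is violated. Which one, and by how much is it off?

Distance(D, R) = 18.3 — off by 4.20.

N = (0.00, 0.00) ✓; NJ at 15.30° ✓; |NJ| = 28.40 ✓; ∠NJK = 129.8° ✓; |JK| = 19.70 ✓; ∠JKF = 69.50° ✓; |KF| = 22.00 ✓; ∠KFV = 85.30° ✓; |FV| = 10.80 ✓; ∠FVD = 144.9° ✓; |VD| = 18.40 ✓; ∠VDR = 48.80° ✓; |DR| = 14.10 ✗.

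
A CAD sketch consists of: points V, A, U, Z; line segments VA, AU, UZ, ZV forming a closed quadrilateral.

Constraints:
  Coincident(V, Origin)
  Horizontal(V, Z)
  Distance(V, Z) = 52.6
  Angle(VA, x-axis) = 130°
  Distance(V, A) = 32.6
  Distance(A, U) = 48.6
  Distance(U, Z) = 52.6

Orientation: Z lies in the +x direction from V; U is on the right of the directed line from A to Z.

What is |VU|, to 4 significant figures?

17.59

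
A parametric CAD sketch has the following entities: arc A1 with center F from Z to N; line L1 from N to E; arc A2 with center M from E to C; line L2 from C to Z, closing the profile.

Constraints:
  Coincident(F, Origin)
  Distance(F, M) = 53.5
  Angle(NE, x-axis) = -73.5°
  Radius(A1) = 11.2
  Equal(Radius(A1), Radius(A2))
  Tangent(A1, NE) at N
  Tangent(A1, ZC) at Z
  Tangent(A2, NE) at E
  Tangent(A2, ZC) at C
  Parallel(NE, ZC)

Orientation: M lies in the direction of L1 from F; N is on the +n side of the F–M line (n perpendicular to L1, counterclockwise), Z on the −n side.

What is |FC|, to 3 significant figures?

54.7

The slot axis is L1's direction at -73.5°, so u = (cos -73.5°, sin -73.5°) = (0.284, -0.959) and n = (−sin -73.5°, cos -73.5°) = (0.959, 0.284). F is at the origin and M lies 53.5 along u from F, so M = 53.5·u = (15.2, -51.3). Tangency of A1 to both parallel lines with radius 11.2 puts N and Z at F ± 11.2·n: N = (10.7, 3.18), Z = (-10.7, -3.18). Equal radii place E and C the same way about M: E = M + 11.2·n = (25.9, -48.1), C = M − 11.2·n = (4.46, -54.5). Then |FC| = |C − F| = 54.7.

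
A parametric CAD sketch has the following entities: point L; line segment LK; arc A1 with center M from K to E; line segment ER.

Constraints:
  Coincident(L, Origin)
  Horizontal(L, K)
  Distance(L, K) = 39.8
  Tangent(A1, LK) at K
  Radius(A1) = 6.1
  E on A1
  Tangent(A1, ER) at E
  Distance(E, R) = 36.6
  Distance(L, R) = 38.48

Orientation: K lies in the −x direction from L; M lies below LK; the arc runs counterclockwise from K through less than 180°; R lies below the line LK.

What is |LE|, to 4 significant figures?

45.11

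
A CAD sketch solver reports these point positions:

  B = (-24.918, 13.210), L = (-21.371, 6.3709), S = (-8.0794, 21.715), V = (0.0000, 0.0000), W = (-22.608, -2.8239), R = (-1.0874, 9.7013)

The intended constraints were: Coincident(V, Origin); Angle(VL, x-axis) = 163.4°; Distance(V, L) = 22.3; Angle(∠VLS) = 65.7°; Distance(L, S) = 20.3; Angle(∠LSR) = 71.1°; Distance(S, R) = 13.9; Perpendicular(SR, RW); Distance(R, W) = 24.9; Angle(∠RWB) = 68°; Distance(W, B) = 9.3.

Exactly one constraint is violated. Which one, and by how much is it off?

Distance(W, B) = 9.3 — off by 6.90.

V = (0.00, 0.00) ✓; VL at 163.4° ✓; |VL| = 22.30 ✓; ∠VLS = 65.70° ✓; |LS| = 20.30 ✓; ∠LSR = 71.10° ✓; |SR| = 13.90 ✓; ∠(SR, RW) = 90.00° ✓; |RW| = 24.90 ✓; ∠RWB = 68.00° ✓; |WB| = 16.20 ✗.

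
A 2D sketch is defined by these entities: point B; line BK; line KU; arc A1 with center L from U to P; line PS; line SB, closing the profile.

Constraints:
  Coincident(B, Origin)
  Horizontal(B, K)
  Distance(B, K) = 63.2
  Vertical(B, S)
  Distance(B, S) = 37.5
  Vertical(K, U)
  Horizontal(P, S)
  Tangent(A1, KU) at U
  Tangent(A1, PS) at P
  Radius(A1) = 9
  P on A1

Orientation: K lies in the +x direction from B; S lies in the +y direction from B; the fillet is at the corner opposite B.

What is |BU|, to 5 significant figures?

69.329

B is at the origin; B and K share the same y with |BK| = 63.2 and K on the +x side, so K = (63.200, 0.0000). BS is vertical with |BS| = 37.5 and S on the +y side, so S = (0.0000, 37.500). The virtual corner opposite B is at (63.200, 37.500). The tangent condition forces LU to be normal to KU and tangency of A1 to PS means the radius LP is perpendicular to PS, with radius 9.0, so the center L sits 9.0 in from both sides at L = (54.200, 28.500). That places the tangent points at U = (63.200, 28.500) on KU and P = (54.200, 37.500) on PS. Then |BU| = |U − B| = 69.329.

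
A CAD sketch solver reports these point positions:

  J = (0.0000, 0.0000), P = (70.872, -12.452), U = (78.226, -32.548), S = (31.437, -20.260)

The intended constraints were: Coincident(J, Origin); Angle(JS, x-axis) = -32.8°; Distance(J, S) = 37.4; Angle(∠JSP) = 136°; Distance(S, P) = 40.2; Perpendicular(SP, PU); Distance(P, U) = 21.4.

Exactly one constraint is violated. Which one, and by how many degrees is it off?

Perpendicular(SP, PU) — off by 8.90°.

J = (0.00, 0.00) ✓; JS at -32.80° ✓; |JS| = 37.40 ✓; ∠JSP = 136.0° ✓; |SP| = 40.20 ✓; ∠(SP, PU) = 81.10° ✗; |PU| = 21.40 ✓.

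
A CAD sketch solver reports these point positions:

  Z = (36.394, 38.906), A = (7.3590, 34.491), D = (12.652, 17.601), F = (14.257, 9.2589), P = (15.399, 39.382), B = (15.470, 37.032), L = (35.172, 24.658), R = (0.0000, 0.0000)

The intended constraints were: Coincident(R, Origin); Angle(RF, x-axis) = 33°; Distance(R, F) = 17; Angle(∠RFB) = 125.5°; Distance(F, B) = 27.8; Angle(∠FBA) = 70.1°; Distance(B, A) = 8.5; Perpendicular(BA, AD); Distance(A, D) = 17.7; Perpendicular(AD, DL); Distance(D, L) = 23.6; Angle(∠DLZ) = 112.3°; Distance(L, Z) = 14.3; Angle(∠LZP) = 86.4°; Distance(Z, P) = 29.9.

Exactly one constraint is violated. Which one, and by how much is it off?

Distance(Z, P) = 29.9 — off by 8.90.

R = (0.00, 0.00) ✓; RF at 33.00° ✓; |RF| = 17.00 ✓; ∠RFB = 125.5° ✓; |FB| = 27.80 ✓; ∠FBA = 70.10° ✓; |BA| = 8.500 ✓; ∠(BA, AD) = 90.01° ✓; |AD| = 17.70 ✓; ∠(AD, DL) = 90.00° ✓; |DL| = 23.60 ✓; ∠DLZ = 112.3° ✓; |LZ| = 14.30 ✓; ∠LZP = 86.40° ✓; |ZP| = 21.00 ✗.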